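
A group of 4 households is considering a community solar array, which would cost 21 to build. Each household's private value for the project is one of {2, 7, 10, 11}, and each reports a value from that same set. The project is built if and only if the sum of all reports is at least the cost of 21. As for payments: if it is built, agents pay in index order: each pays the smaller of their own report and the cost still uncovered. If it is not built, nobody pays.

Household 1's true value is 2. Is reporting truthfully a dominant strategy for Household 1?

Yes

Check each profile of the others' reports and compare truth against every alternative report.
Others report (2, 2, 10): truth gives 0, best alternative gives -5.
Others report (2, 2, 11): truth gives 0, best alternative gives -5.
Others report (2, 7, 7): truth gives 0, best alternative gives -5.
Others report (2, 7, 10): truth gives 0, best alternative gives -5.
Others report (2, 7, 11): truth gives 0, best alternative gives -5.
Others report (2, 10, 2): truth gives 0, best alternative gives -5.
(Remaining 58 profiles checked similarly; truth is weakly best in each.)
In every case the truthful report is at least as good as any alternative, so it is a dominant strategy.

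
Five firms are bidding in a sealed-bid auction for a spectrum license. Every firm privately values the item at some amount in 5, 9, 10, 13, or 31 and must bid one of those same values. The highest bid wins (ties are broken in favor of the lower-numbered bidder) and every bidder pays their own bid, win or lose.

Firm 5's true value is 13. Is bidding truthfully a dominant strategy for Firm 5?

No

Consider the case where Firm 1 bids 5, Firm 2 bids 5, Firm 3 bids 5 and Firm 4 bids 5.
Truthful bid 13: wins, pays 13, utility 13 - 13 = 0.
Bid 9 instead: wins, pays 9, utility 13 - 9 = 4.
Since 4 > 0, bidding 9 is strictly better here, so truthful bidding is not dominant.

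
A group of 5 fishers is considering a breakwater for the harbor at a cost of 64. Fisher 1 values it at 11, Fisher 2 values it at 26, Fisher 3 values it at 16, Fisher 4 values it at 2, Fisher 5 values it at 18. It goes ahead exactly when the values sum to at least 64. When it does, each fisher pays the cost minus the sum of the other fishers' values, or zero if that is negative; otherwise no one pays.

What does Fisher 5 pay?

9

Total value 73 ≥ cost 64, so the project is built.
The other fishers' values sum to 55.
Cost minus that sum is 64 - 55 = 9.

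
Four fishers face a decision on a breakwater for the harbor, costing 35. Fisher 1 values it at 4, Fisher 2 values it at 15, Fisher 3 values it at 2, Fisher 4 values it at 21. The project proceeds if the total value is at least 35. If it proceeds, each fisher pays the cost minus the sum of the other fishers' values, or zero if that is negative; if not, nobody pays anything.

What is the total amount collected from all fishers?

Total value 42 ≥ cost 35, so it is built.
Fisher 1: others sum to 38; max(0, 35 - 38) = 0.
Fisher 2: others sum to 27; max(0, 35 - 27) = 8.
Fisher 3: others sum to 40; max(0, 35 - 40) = 0.
Fisher 4: others sum to 21; max(0, 35 - 21) = 14.
Total collected = 0 + 8 + 0 + 14 = 22.

22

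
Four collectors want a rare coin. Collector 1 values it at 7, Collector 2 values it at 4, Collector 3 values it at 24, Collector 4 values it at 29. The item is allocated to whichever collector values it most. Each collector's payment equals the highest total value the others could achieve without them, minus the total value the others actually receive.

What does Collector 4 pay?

24

Collector 4 has the highest value and receives the item.
Without Collector 4, the item would go to the next-highest value, 24, so the others could achieve 24.
With Collector 4 present and winning, the others receive nothing, so their total is 0.
Payment = 24 - 0 = 24.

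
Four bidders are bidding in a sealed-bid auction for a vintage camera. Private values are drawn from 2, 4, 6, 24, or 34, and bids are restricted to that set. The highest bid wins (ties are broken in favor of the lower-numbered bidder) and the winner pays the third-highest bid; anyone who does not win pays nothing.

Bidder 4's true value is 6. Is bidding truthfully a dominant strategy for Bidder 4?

Consider the case where Bidder 1 bids 2, Bidder 2 bids 2 and Bidder 3 bids 6.
Truthful bid 6: loses, pays 0, utility 0.
Bid 24 instead: wins, pays 2, utility 6 - 2 = 4.
Since 4 > 0, bidding 24 is strictly better here, so truthful bidding is not dominant.

No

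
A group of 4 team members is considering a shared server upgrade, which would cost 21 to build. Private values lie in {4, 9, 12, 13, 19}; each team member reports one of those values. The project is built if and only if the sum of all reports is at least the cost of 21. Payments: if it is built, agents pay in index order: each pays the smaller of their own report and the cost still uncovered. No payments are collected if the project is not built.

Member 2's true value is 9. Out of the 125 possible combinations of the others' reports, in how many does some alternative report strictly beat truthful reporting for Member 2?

Others report (4, 4, 9): truth gives 0; report 4 gives 5 > 0. Violating.
Others report (4, 4, 12): truth gives 0; report 4 gives 5 > 0. Violating.
Others report (4, 4, 13): truth gives 0; report 4 gives 5 > 0. Violating.
Others report (4, 4, 19): truth gives 0; report 4 gives 5 > 0. Violating.
Others report (4, 4, 4): truth gives 0; no alternative beats it.
Others report (19, 4, 4): truth gives 7; no alternative beats it.
(Checking all 125 profiles: 99 have a profitable deviation, 26 do not.)

99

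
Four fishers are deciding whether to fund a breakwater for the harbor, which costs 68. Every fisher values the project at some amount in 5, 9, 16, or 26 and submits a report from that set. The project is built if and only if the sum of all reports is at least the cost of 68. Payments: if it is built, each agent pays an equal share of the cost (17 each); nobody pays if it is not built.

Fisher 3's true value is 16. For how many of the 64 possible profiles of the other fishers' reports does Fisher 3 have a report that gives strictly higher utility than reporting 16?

9

Others report (5, 26, 26): truth gives -1; report 5 gives 0 > -1. Violating.
Others report (9, 26, 26): truth gives -1; report 5 gives 0 > -1. Violating.
Others report (16, 16, 26): truth gives -1; report 5 gives 0 > -1. Violating.
Others report (16, 26, 16): truth gives -1; report 5 gives 0 > -1. Violating.
Others report (5, 5, 5): truth gives 0; no alternative beats it.
Others report (5, 5, 9): truth gives 0; no alternative beats it.
(Checking all 64 profiles: 9 have a profitable deviation, 55 do not.)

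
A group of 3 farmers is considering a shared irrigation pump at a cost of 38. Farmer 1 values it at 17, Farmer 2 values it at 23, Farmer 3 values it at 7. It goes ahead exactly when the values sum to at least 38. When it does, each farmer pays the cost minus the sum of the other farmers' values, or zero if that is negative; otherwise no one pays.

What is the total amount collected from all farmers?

Total value 47 ≥ cost 38, so it is built.
Farmer 1: others sum to 30; max(0, 38 - 30) = 8.
Farmer 2: others sum to 24; max(0, 38 - 24) = 14.
Farmer 3: others sum to 40; max(0, 38 - 40) = 0.
Total collected = 8 + 14 + 0 = 22.

22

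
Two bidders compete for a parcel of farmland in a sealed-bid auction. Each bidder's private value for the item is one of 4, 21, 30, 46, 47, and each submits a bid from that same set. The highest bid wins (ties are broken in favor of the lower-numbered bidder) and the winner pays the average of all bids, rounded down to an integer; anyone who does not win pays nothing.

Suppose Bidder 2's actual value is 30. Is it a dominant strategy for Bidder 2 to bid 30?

Consider the case where Bidder 1 bids 4.
Truthful bid 30: wins, pays 17, utility 30 - 17 = 13.
Bid 21 instead: wins, pays 12, utility 30 - 12 = 18.
Since 18 > 13, bidding 21 is strictly better here, so truthful bidding is not dominant.

No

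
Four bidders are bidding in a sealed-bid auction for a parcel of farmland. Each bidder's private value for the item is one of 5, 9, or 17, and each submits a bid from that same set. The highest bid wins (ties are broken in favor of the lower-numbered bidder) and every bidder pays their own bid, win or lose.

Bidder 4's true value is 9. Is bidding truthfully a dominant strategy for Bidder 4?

No

Consider the case where Bidder 1 bids 5, Bidder 2 bids 5 and Bidder 3 bids 9.
Truthful bid 9: loses but pays 9, utility -9.
Bid 5 instead: loses but pays 5, utility -5.
Since -5 > -9, bidding 5 is strictly better here, so truthful bidding is not dominant.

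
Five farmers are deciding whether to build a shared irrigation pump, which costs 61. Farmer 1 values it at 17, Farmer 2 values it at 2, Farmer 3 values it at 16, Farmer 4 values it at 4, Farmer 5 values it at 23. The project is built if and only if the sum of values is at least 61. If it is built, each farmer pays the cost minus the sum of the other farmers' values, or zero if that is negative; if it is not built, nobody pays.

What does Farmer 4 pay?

3

Total value 62 ≥ cost 61, so the project is built.
The other farmers' values sum to 58.
Cost minus that sum is 61 - 58 = 3.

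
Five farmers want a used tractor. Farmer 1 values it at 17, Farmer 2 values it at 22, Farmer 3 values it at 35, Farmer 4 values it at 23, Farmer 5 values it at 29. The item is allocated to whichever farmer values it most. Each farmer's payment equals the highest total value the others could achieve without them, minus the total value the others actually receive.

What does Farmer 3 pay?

Farmer 3 has the highest value and receives the item.
Without Farmer 3, the item would go to the next-highest value, 29, so the others could achieve 29.
With Farmer 3 present and winning, the others receive nothing, so their total is 0.
Payment = 29 - 0 = 29.

29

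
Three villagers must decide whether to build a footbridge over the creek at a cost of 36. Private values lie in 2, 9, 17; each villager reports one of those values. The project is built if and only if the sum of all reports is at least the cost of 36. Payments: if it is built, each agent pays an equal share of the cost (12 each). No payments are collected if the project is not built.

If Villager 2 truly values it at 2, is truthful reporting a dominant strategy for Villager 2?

Check each profile of the others' reports and compare truth against every alternative report.
Others report (17, 17): truth gives -10, best alternative gives -10.
Others report (2, 2): truth gives 0, best alternative gives 0.
Others report (2, 9): truth gives 0, best alternative gives 0.
Others report (2, 17): truth gives 0, best alternative gives 0.
Others report (9, 2): truth gives 0, best alternative gives 0.
Others report (9, 9): truth gives 0, best alternative gives 0.
(Remaining 3 profiles checked similarly; truth is weakly best in each.)
In every case the truthful report is at least as good as any alternative, so it is a dominant strategy.

Yes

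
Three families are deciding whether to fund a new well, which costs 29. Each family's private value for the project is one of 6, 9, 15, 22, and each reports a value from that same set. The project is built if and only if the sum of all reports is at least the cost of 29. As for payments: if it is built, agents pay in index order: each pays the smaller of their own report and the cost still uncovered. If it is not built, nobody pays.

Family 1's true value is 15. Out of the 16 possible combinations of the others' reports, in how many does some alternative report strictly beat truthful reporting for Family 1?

Others report (6, 15): truth gives 0; report 9 gives 6 > 0. Violating.
Others report (6, 22): truth gives 0; report 6 gives 9 > 0. Violating.
Others report (9, 15): truth gives 0; report 6 gives 9 > 0. Violating.
Others report (9, 22): truth gives 0; report 6 gives 9 > 0. Violating.
Others report (6, 6): truth gives 0; no alternative beats it.
Others report (6, 9): truth gives 0; no alternative beats it.
(Checking all 16 profiles: 12 have a profitable deviation, 4 do not.)

12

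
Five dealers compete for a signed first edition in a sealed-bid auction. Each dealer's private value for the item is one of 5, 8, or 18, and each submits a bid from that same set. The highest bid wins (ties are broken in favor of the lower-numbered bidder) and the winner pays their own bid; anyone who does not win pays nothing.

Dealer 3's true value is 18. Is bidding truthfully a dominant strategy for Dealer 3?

Consider the case where Dealer 1 bids 5, Dealer 2 bids 5, Dealer 4 bids 5 and Dealer 5 bids 5.
Truthful bid 18: wins, pays 18, utility 18 - 18 = 0.
Bid 8 instead: wins, pays 8, utility 18 - 8 = 10.
Since 10 > 0, bidding 8 is strictly better here, so truthful bidding is not dominant.

No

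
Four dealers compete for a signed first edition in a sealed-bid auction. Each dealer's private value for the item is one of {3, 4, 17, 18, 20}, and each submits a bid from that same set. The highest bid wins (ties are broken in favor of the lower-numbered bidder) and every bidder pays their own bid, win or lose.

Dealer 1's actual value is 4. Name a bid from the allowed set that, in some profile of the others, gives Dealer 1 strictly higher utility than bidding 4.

Suppose Dealer 2 bids 3, Dealer 3 bids 3 and Dealer 4 bids 3.
Bid 4: wins, pays 4, utility 4 - 4 = 0.
Bid 3: wins, pays 3, utility 4 - 3 = 1.
So bidding 3 beats truth here (1 > 0).

3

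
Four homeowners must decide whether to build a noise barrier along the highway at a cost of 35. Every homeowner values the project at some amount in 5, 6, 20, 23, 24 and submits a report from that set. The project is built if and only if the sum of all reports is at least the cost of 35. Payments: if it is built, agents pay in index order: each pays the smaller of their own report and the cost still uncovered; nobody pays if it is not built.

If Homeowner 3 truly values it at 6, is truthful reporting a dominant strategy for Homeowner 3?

No

Consider the case where Homeowner 1 reports 5, Homeowner 2 reports 5 and Homeowner 4 reports 20.
Truthful report 6: project built, pays 6, utility 6 - 6 = 0.
Report 5 instead: project built, pays 5, utility 6 - 5 = 1.
Since 1 > 0, reporting 5 is strictly better here, so truthful reporting is not dominant.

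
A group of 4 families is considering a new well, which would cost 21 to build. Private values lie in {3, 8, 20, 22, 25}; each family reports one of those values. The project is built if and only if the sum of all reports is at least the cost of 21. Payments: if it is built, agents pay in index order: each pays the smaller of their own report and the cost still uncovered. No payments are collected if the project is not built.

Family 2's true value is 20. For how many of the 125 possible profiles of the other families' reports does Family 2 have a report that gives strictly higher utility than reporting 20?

Others report (3, 3, 8): truth gives 2; report 8 gives 12 > 2. Violating.
Others report (3, 3, 20): truth gives 2; report 3 gives 17 > 2. Violating.
Others report (3, 3, 22): truth gives 2; report 3 gives 17 > 2. Violating.
Others report (3, 3, 25): truth gives 2; report 3 gives 17 > 2. Violating.
Others report (3, 3, 3): truth gives 2; no alternative beats it.
Others report (20, 3, 3): truth gives 19; no alternative beats it.
(Checking all 125 profiles: 49 have a profitable deviation, 76 do not.)

49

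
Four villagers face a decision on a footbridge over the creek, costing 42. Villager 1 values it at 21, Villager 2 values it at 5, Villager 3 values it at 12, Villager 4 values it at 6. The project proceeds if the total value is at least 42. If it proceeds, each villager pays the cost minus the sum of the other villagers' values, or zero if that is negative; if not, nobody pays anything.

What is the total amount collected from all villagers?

36

Total value 44 ≥ cost 42, so it is built.
Villager 1: others sum to 23; max(0, 42 - 23) = 19.
Villager 2: others sum to 39; max(0, 42 - 39) = 3.
Villager 3: others sum to 32; max(0, 42 - 32) = 10.
Villager 4: others sum to 38; max(0, 42 - 38) = 4.
Total collected = 19 + 3 + 10 + 4 = 36.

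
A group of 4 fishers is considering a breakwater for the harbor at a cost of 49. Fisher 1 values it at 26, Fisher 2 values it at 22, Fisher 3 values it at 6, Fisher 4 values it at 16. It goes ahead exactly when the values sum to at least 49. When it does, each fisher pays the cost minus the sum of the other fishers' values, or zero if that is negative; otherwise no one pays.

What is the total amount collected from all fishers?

Total value 70 ≥ cost 49, so it is built.
Fisher 1: others sum to 44; max(0, 49 - 44) = 5.
Fisher 2: others sum to 48; max(0, 49 - 48) = 1.
Fisher 3: others sum to 64; max(0, 49 - 64) = 0.
Fisher 4: others sum to 54; max(0, 49 - 54) = 0.
Total collected = 5 + 1 + 0 + 0 = 6.

6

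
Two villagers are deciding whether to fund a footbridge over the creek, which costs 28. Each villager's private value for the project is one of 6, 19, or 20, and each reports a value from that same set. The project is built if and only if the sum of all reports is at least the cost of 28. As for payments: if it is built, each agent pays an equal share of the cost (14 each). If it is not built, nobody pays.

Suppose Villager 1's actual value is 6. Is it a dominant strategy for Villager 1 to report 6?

Check each profile of the others' reports and compare truth against every alternative report.
Others report (19): truth gives 0, best alternative gives -8.
Others report (20): truth gives 0, best alternative gives -8.
Others report (6): truth gives 0, best alternative gives 0.
In every case the truthful report is at least as good as any alternative, so it is a dominant strategy.

Yes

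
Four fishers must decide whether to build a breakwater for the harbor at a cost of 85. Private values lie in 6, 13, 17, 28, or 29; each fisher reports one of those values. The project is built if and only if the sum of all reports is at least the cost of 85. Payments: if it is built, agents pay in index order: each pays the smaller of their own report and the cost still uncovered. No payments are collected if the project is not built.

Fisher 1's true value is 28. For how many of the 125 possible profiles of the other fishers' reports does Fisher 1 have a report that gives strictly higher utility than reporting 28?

Others report (13, 28, 28): truth gives 0; report 17 gives 11 > 0. Violating.
Others report (13, 28, 29): truth gives 0; report 17 gives 11 > 0. Violating.
Others report (13, 29, 28): truth gives 0; report 17 gives 11 > 0. Violating.
Others report (13, 29, 29): truth gives 0; report 17 gives 11 > 0. Violating.
Others report (6, 6, 6): truth gives 0; no alternative beats it.
Others report (6, 6, 13): truth gives 0; no alternative beats it.
(Checking all 125 profiles: 32 have a profitable deviation, 93 do not.)

32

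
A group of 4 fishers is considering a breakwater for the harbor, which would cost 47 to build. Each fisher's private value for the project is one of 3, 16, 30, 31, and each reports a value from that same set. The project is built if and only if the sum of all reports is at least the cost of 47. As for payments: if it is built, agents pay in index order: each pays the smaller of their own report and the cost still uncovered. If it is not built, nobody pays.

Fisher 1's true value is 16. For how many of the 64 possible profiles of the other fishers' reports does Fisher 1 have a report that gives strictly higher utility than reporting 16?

51

Others report (3, 16, 30): truth gives 0; report 3 gives 13 > 0. Violating.
Others report (3, 16, 31): truth gives 0; report 3 gives 13 > 0. Violating.
Others report (3, 30, 16): truth gives 0; report 3 gives 13 > 0. Violating.
Others report (3, 30, 30): truth gives 0; report 3 gives 13 > 0. Violating.
Others report (3, 3, 3): truth gives 0; no alternative beats it.
Others report (3, 3, 16): truth gives 0; no alternative beats it.
(Checking all 64 profiles: 51 have a profitable deviation, 13 do not.)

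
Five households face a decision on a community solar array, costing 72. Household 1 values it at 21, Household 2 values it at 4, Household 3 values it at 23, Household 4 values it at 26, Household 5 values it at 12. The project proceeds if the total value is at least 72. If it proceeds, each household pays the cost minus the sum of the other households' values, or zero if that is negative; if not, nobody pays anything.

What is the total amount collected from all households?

Total value 86 ≥ cost 72, so it is built.
Household 1: others sum to 65; max(0, 72 - 65) = 7.
Household 2: others sum to 82; max(0, 72 - 82) = 0.
Household 3: others sum to 63; max(0, 72 - 63) = 9.
Household 4: others sum to 60; max(0, 72 - 60) = 12.
Household 5: others sum to 74; max(0, 72 - 74) = 0.
Total collected = 7 + 0 + 9 + 12 + 0 = 28.

28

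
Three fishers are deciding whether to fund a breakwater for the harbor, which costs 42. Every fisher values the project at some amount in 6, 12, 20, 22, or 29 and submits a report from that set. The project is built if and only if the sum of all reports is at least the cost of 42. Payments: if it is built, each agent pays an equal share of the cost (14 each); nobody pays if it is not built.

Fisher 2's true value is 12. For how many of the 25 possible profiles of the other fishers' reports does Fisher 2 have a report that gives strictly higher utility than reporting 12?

Others report (6, 29): truth gives -2; report 6 gives 0 > -2. Violating.
Others report (12, 20): truth gives -2; report 6 gives 0 > -2. Violating.
Others report (12, 22): truth gives -2; report 6 gives 0 > -2. Violating.
Others report (20, 12): truth gives -2; report 6 gives 0 > -2. Violating.
Others report (6, 6): truth gives 0; no alternative beats it.
Others report (6, 12): truth gives 0; no alternative beats it.
(Checking all 25 profiles: 6 have a profitable deviation, 19 do not.)

6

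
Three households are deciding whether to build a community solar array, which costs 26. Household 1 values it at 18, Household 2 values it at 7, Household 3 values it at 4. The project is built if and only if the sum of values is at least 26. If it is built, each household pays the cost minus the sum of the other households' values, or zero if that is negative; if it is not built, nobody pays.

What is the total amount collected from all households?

Total value 29 ≥ cost 26, so it is built.
Household 1: others sum to 11; max(0, 26 - 11) = 15.
Household 2: others sum to 22; max(0, 26 - 22) = 4.
Household 3: others sum to 25; max(0, 26 - 25) = 1.
Total collected = 15 + 4 + 1 = 20.

20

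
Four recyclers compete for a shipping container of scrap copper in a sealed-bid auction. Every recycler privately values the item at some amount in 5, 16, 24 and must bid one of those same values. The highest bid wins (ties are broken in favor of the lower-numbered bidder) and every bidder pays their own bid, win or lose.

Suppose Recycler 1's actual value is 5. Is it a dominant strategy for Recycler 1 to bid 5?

Check each profile of the others' bids and compare truth against every alternative bid.
Others bid (5, 5, 5): truth gives 0, best alternative gives -11.
Others bid (5, 5, 24): truth gives -5, best alternative gives -16.
Others bid (5, 16, 24): truth gives -5, best alternative gives -16.
Others bid (5, 24, 5): truth gives -5, best alternative gives -16.
Others bid (5, 24, 16): truth gives -5, best alternative gives -16.
Others bid (5, 24, 24): truth gives -5, best alternative gives -16.
(Remaining 21 profiles checked similarly; truth is weakly best in each.)
In every case the truthful bid is at least as good as any alternative, so it is a dominant strategy.

Yes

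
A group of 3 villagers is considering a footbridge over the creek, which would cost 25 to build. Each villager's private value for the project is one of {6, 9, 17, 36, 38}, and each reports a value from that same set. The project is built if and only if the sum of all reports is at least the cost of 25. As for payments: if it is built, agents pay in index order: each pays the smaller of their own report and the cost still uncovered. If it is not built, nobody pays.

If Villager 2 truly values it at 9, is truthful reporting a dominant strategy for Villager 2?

No

Consider the case where Villager 1 reports 6 and Villager 3 reports 17.
Truthful report 9: project built, pays 9, utility 9 - 9 = 0.
Report 6 instead: project built, pays 6, utility 9 - 6 = 3.
Since 3 > 0, reporting 6 is strictly better here, so truthful reporting is not dominant.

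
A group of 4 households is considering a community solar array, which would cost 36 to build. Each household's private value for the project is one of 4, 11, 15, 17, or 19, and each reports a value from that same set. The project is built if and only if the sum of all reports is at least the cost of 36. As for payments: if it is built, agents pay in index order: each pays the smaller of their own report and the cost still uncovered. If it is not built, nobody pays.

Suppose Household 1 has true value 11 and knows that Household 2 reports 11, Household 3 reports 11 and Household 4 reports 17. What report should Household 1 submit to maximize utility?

4

Report 4: project built, pays 4, utility 11 - 4 = 7.
Report 11: project built, pays 11, utility 11 - 11 = 0.
Report 15: project built, pays 15, utility 11 - 15 = -4.
Report 17: project built, pays 17, utility 11 - 17 = -6.
Report 19: project built, pays 19, utility 11 - 19 = -8.
The best choice is 4 with utility 7.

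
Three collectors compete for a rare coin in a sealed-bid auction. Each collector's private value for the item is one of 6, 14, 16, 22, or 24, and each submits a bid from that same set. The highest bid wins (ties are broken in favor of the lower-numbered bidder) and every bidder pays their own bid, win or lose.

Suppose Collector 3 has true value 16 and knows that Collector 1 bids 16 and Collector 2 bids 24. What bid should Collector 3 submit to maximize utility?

Bid 6: loses but pays 6, utility -6.
Bid 14: loses but pays 14, utility -14.
Bid 16: loses but pays 16, utility -16.
Bid 22: loses but pays 22, utility -22.
Bid 24: loses but pays 24, utility -24.
The best choice is 6 with utility -6.

6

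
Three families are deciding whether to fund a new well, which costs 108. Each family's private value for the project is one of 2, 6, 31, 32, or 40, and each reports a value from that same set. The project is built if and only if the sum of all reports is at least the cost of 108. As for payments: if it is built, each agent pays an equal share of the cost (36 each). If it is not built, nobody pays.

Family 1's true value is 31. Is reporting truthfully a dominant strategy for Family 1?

No

Consider the case where Family 2 reports 40 and Family 3 reports 40.
Truthful report 31: project built, pays 36, utility 31 - 36 = -5.
Report 2 instead: project not built, utility 0.
Since 0 > -5, reporting 2 is strictly better here, so truthful reporting is not dominant.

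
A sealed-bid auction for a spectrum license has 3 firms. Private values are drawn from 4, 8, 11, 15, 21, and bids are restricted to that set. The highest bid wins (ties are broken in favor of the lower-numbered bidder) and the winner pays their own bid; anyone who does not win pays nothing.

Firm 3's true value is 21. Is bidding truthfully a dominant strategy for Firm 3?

No

Consider the case where Firm 1 bids 4 and Firm 2 bids 4.
Truthful bid 21: wins, pays 21, utility 21 - 21 = 0.
Bid 8 instead: wins, pays 8, utility 21 - 8 = 13.
Since 13 > 0, bidding 8 is strictly better here, so truthful bidding is not dominant.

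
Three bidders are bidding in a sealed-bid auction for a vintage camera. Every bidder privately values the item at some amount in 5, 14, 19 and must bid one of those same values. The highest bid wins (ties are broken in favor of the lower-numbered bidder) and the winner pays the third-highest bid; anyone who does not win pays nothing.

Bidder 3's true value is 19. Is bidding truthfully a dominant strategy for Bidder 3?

Yes

Check each profile of the others' bids and compare truth against every alternative bid.
Others bid (5, 14): truth gives 14, best alternative gives 0.
Others bid (14, 5): truth gives 14, best alternative gives 0.
Others bid (14, 14): truth gives 5, best alternative gives 0.
Others bid (5, 5): truth gives 14, best alternative gives 14.
Others bid (5, 19): truth gives 0, best alternative gives 0.
Others bid (14, 19): truth gives 0, best alternative gives 0.
(Remaining 3 profiles checked similarly; truth is weakly best in each.)
In every case the truthful bid is at least as good as any alternative, so it is a dominant strategy.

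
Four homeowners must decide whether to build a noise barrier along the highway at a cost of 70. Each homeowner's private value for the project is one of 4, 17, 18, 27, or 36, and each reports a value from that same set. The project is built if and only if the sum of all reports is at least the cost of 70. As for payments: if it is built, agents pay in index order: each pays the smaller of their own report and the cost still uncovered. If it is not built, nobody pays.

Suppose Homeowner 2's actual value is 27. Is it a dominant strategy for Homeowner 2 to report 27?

Consider the case where Homeowner 1 reports 4, Homeowner 3 reports 17 and Homeowner 4 reports 36.
Truthful report 27: project built, pays 27, utility 27 - 27 = 0.
Report 17 instead: project built, pays 17, utility 27 - 17 = 10.
Since 10 > 0, reporting 17 is strictly better here, so truthful reporting is not dominant.

No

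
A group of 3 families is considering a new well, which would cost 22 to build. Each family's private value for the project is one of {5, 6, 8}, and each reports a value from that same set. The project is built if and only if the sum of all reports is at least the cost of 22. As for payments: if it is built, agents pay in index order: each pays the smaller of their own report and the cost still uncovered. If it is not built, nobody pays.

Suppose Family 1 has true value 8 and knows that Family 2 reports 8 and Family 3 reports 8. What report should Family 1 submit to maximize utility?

6

Report 5: project not built, utility 0.
Report 6: project built, pays 6, utility 8 - 6 = 2.
Report 8: project built, pays 8, utility 8 - 8 = 0.
The best choice is 6 with utility 2.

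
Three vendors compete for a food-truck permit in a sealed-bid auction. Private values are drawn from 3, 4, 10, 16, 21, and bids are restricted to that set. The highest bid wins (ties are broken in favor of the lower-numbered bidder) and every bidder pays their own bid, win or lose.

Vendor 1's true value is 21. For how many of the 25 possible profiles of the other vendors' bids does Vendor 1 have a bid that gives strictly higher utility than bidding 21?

Others bid (3, 3): truth gives 0; bid 3 gives 18 > 0. Violating.
Others bid (3, 4): truth gives 0; bid 4 gives 17 > 0. Violating.
Others bid (3, 10): truth gives 0; bid 10 gives 11 > 0. Violating.
Others bid (3, 16): truth gives 0; bid 16 gives 5 > 0. Violating.
Others bid (3, 21): truth gives 0; no alternative beats it.
Others bid (4, 21): truth gives 0; no alternative beats it.
(Checking all 25 profiles: 16 have a profitable deviation, 9 do not.)

16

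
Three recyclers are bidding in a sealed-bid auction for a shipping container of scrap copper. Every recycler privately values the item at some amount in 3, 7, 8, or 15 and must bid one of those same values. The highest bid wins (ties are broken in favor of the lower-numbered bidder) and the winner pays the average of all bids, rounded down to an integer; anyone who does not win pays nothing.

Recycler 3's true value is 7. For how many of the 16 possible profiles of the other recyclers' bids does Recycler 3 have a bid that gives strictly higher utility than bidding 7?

Others bid (3, 7): truth gives 0; bid 8 gives 1 > 0. Violating.
Others bid (7, 3): truth gives 0; bid 8 gives 1 > 0. Violating.
Others bid (3, 3): truth gives 3; no alternative beats it.
Others bid (3, 8): truth gives 0; no alternative beats it.
(Checking all 16 profiles: 2 have a profitable deviation, 14 do not.)

2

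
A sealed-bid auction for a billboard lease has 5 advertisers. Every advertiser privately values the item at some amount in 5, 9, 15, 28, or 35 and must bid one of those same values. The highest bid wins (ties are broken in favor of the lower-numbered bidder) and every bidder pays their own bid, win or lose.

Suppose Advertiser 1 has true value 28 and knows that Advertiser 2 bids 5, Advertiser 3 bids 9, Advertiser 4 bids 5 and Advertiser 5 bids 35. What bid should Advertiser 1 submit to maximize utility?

5

Bid 5: loses but pays 5, utility -5.
Bid 9: loses but pays 9, utility -9.
Bid 15: loses but pays 15, utility -15.
Bid 28: loses but pays 28, utility -28.
Bid 35: wins, pays 35, utility 28 - 35 = -7.
The best choice is 5 with utility -5.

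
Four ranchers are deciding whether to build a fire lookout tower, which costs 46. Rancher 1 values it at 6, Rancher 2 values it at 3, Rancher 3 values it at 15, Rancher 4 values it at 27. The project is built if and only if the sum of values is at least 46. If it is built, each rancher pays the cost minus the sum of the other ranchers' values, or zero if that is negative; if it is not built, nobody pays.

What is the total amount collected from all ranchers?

33

Total value 51 ≥ cost 46, so it is built.
Rancher 1: others sum to 45; max(0, 46 - 45) = 1.
Rancher 2: others sum to 48; max(0, 46 - 48) = 0.
Rancher 3: others sum to 36; max(0, 46 - 36) = 10.
Rancher 4: others sum to 24; max(0, 46 - 24) = 22.
Total collected = 1 + 0 + 10 + 22 = 33.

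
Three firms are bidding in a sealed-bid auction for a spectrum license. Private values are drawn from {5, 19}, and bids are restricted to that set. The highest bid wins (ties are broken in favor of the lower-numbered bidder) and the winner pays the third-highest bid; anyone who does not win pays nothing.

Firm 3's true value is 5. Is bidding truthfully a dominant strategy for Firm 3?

Check each profile of the others' bids and compare truth against every alternative bid.
Others bid (5, 5): truth gives 0, best alternative gives 0.
Others bid (5, 19): truth gives 0, best alternative gives 0.
Others bid (19, 5): truth gives 0, best alternative gives 0.
Others bid (19, 19): truth gives 0, best alternative gives 0.
In every case the truthful bid is at least as good as any alternative, so it is a dominant strategy.

Yes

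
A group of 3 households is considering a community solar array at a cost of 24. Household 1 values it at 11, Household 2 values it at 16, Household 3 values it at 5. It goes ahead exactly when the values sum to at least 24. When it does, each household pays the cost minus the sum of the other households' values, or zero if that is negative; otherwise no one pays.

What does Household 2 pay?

Total value 32 ≥ cost 24, so the project is built.
The other households' values sum to 16.
Cost minus that sum is 24 - 16 = 8.

8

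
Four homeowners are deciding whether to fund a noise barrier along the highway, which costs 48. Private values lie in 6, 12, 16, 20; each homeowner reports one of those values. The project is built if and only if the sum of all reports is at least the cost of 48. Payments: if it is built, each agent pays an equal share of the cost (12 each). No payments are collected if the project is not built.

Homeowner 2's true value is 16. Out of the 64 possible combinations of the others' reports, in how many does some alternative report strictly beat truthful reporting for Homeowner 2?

6

Others report (6, 6, 16): truth gives 0; report 20 gives 4 > 0. Violating.
Others report (6, 12, 12): truth gives 0; report 20 gives 4 > 0. Violating.
Others report (6, 16, 6): truth gives 0; report 20 gives 4 > 0. Violating.
Others report (12, 6, 12): truth gives 0; report 20 gives 4 > 0. Violating.
Others report (6, 6, 6): truth gives 0; no alternative beats it.
Others report (6, 6, 12): truth gives 0; no alternative beats it.
(Checking all 64 profiles: 6 have a profitable deviation, 58 do not.)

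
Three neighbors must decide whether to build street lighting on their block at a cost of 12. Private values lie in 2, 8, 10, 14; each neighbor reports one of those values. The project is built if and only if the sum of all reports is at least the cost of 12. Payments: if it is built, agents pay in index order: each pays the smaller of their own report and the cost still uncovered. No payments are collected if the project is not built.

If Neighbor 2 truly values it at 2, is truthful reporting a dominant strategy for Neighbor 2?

Check each profile of the others' reports and compare truth against every alternative report.
Others report (2, 2): truth gives 0, best alternative gives -6.
Others report (2, 8): truth gives 0, best alternative gives -6.
Others report (2, 10): truth gives 0, best alternative gives -6.
Others report (2, 14): truth gives 0, best alternative gives -6.
Others report (8, 2): truth gives 0, best alternative gives -2.
Others report (8, 8): truth gives 0, best alternative gives -2.
(Remaining 10 profiles checked similarly; truth is weakly best in each.)
In every case the truthful report is at least as good as any alternative, so it is a dominant strategy.

Yes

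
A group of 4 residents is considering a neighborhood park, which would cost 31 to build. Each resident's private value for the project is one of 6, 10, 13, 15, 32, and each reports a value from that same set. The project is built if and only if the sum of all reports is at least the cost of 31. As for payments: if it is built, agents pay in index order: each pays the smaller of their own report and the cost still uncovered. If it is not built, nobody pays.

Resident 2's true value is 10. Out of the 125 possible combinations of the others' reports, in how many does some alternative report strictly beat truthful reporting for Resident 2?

Others report (6, 6, 13): truth gives 0; report 6 gives 4 > 0. Violating.
Others report (6, 6, 15): truth gives 0; report 6 gives 4 > 0. Violating.
Others report (6, 6, 32): truth gives 0; report 6 gives 4 > 0. Violating.
Others report (6, 10, 10): truth gives 0; report 6 gives 4 > 0. Violating.
Others report (6, 6, 6): truth gives 0; no alternative beats it.
Others report (6, 6, 10): truth gives 0; no alternative beats it.
(Checking all 125 profiles: 96 have a profitable deviation, 29 do not.)

96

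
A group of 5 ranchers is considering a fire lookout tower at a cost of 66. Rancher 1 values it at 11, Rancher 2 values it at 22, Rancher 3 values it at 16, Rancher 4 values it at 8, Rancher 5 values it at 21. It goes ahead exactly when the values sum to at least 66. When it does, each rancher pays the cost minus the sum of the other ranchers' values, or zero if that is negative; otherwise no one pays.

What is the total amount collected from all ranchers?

Total value 78 ≥ cost 66, so it is built.
Rancher 1: others sum to 67; max(0, 66 - 67) = 0.
Rancher 2: others sum to 56; max(0, 66 - 56) = 10.
Rancher 3: others sum to 62; max(0, 66 - 62) = 4.
Rancher 4: others sum to 70; max(0, 66 - 70) = 0.
Rancher 5: others sum to 57; max(0, 66 - 57) = 9.
Total collected = 0 + 10 + 4 + 0 + 9 = 23.

23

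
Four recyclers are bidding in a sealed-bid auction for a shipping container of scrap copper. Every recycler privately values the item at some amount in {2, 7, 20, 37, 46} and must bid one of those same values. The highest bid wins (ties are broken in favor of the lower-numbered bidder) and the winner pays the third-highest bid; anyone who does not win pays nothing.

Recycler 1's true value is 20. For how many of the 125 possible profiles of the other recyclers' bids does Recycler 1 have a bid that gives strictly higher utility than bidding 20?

24

Others bid (2, 2, 37): truth gives 0; bid 37 gives 18 > 0. Violating.
Others bid (2, 2, 46): truth gives 0; bid 46 gives 18 > 0. Violating.
Others bid (2, 7, 37): truth gives 0; bid 37 gives 13 > 0. Violating.
Others bid (2, 7, 46): truth gives 0; bid 46 gives 13 > 0. Violating.
Others bid (2, 2, 2): truth gives 18; no alternative beats it.
Others bid (2, 2, 7): truth gives 18; no alternative beats it.
(Checking all 125 profiles: 24 have a profitable deviation, 101 do not.)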